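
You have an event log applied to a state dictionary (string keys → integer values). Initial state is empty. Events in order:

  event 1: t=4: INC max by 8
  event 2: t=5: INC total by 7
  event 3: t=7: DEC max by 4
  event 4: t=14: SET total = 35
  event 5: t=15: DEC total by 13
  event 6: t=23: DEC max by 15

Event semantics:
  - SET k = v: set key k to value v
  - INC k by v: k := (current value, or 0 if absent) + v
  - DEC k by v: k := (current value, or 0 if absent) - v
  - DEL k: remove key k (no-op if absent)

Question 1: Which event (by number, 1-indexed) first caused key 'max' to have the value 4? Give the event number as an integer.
Answer: 3

Derivation:
Looking for first event where max becomes 4:
  event 1: max = 8
  event 2: max = 8
  event 3: max 8 -> 4  <-- first match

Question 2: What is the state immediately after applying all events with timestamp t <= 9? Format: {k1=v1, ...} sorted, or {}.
Apply events with t <= 9 (3 events):
  after event 1 (t=4: INC max by 8): {max=8}
  after event 2 (t=5: INC total by 7): {max=8, total=7}
  after event 3 (t=7: DEC max by 4): {max=4, total=7}

Answer: {max=4, total=7}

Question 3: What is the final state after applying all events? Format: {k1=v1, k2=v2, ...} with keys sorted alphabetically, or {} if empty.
Answer: {max=-11, total=22}

Derivation:
  after event 1 (t=4: INC max by 8): {max=8}
  after event 2 (t=5: INC total by 7): {max=8, total=7}
  after event 3 (t=7: DEC max by 4): {max=4, total=7}
  after event 4 (t=14: SET total = 35): {max=4, total=35}
  after event 5 (t=15: DEC total by 13): {max=4, total=22}
  after event 6 (t=23: DEC max by 15): {max=-11, total=22}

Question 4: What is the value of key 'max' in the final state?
Answer: -11

Derivation:
Track key 'max' through all 6 events:
  event 1 (t=4: INC max by 8): max (absent) -> 8
  event 2 (t=5: INC total by 7): max unchanged
  event 3 (t=7: DEC max by 4): max 8 -> 4
  event 4 (t=14: SET total = 35): max unchanged
  event 5 (t=15: DEC total by 13): max unchanged
  event 6 (t=23: DEC max by 15): max 4 -> -11
Final: max = -11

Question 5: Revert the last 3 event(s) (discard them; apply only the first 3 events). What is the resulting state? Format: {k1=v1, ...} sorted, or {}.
Answer: {max=4, total=7}

Derivation:
Keep first 3 events (discard last 3):
  after event 1 (t=4: INC max by 8): {max=8}
  after event 2 (t=5: INC total by 7): {max=8, total=7}
  after event 3 (t=7: DEC max by 4): {max=4, total=7}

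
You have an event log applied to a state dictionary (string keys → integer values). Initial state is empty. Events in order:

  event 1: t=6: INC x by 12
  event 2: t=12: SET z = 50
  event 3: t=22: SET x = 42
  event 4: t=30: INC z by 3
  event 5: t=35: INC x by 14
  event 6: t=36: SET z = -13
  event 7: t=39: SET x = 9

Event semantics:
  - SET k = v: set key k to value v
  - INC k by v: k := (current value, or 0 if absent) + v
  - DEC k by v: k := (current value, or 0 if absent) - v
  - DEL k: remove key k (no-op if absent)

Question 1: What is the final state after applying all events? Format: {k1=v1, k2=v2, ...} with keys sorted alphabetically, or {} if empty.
  after event 1 (t=6: INC x by 12): {x=12}
  after event 2 (t=12: SET z = 50): {x=12, z=50}
  after event 3 (t=22: SET x = 42): {x=42, z=50}
  after event 4 (t=30: INC z by 3): {x=42, z=53}
  after event 5 (t=35: INC x by 14): {x=56, z=53}
  after event 6 (t=36: SET z = -13): {x=56, z=-13}
  after event 7 (t=39: SET x = 9): {x=9, z=-13}

Answer: {x=9, z=-13}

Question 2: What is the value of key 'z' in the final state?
Answer: -13

Derivation:
Track key 'z' through all 7 events:
  event 1 (t=6: INC x by 12): z unchanged
  event 2 (t=12: SET z = 50): z (absent) -> 50
  event 3 (t=22: SET x = 42): z unchanged
  event 4 (t=30: INC z by 3): z 50 -> 53
  event 5 (t=35: INC x by 14): z unchanged
  event 6 (t=36: SET z = -13): z 53 -> -13
  event 7 (t=39: SET x = 9): z unchanged
Final: z = -13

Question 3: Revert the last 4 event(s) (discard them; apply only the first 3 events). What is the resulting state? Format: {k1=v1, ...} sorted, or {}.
Answer: {x=42, z=50}

Derivation:
Keep first 3 events (discard last 4):
  after event 1 (t=6: INC x by 12): {x=12}
  after event 2 (t=12: SET z = 50): {x=12, z=50}
  after event 3 (t=22: SET x = 42): {x=42, z=50}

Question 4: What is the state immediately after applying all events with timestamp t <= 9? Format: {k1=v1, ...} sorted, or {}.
Answer: {x=12}

Derivation:
Apply events with t <= 9 (1 events):
  after event 1 (t=6: INC x by 12): {x=12}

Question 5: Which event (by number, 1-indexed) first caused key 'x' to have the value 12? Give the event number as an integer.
Answer: 1

Derivation:
Looking for first event where x becomes 12:
  event 1: x (absent) -> 12  <-- first match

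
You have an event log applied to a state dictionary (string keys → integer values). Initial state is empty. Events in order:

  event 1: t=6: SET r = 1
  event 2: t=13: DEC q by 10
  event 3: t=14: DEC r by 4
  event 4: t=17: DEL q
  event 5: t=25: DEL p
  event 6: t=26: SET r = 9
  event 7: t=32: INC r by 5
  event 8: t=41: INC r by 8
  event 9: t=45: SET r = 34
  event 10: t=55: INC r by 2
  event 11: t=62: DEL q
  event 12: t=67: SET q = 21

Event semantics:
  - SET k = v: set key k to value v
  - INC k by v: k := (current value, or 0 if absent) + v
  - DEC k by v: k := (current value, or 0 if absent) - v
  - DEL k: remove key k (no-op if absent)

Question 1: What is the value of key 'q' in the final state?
Track key 'q' through all 12 events:
  event 1 (t=6: SET r = 1): q unchanged
  event 2 (t=13: DEC q by 10): q (absent) -> -10
  event 3 (t=14: DEC r by 4): q unchanged
  event 4 (t=17: DEL q): q -10 -> (absent)
  event 5 (t=25: DEL p): q unchanged
  event 6 (t=26: SET r = 9): q unchanged
  event 7 (t=32: INC r by 5): q unchanged
  event 8 (t=41: INC r by 8): q unchanged
  event 9 (t=45: SET r = 34): q unchanged
  event 10 (t=55: INC r by 2): q unchanged
  event 11 (t=62: DEL q): q (absent) -> (absent)
  event 12 (t=67: SET q = 21): q (absent) -> 21
Final: q = 21

Answer: 21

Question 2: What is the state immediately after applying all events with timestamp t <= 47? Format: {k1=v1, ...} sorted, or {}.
Answer: {r=34}

Derivation:
Apply events with t <= 47 (9 events):
  after event 1 (t=6: SET r = 1): {r=1}
  after event 2 (t=13: DEC q by 10): {q=-10, r=1}
  after event 3 (t=14: DEC r by 4): {q=-10, r=-3}
  after event 4 (t=17: DEL q): {r=-3}
  after event 5 (t=25: DEL p): {r=-3}
  after event 6 (t=26: SET r = 9): {r=9}
  after event 7 (t=32: INC r by 5): {r=14}
  after event 8 (t=41: INC r by 8): {r=22}
  after event 9 (t=45: SET r = 34): {r=34}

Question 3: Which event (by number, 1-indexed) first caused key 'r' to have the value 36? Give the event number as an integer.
Answer: 10

Derivation:
Looking for first event where r becomes 36:
  event 1: r = 1
  event 2: r = 1
  event 3: r = -3
  event 4: r = -3
  event 5: r = -3
  event 6: r = 9
  event 7: r = 14
  event 8: r = 22
  event 9: r = 34
  event 10: r 34 -> 36  <-- first match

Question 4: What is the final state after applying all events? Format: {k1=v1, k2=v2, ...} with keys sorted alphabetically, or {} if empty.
Answer: {q=21, r=36}

Derivation:
  after event 1 (t=6: SET r = 1): {r=1}
  after event 2 (t=13: DEC q by 10): {q=-10, r=1}
  after event 3 (t=14: DEC r by 4): {q=-10, r=-3}
  after event 4 (t=17: DEL q): {r=-3}
  after event 5 (t=25: DEL p): {r=-3}
  after event 6 (t=26: SET r = 9): {r=9}
  after event 7 (t=32: INC r by 5): {r=14}
  after event 8 (t=41: INC r by 8): {r=22}
  after event 9 (t=45: SET r = 34): {r=34}
  after event 10 (t=55: INC r by 2): {r=36}
  after event 11 (t=62: DEL q): {r=36}
  after event 12 (t=67: SET q = 21): {q=21, r=36}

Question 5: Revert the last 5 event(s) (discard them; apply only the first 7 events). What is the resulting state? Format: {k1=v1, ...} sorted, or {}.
Keep first 7 events (discard last 5):
  after event 1 (t=6: SET r = 1): {r=1}
  after event 2 (t=13: DEC q by 10): {q=-10, r=1}
  after event 3 (t=14: DEC r by 4): {q=-10, r=-3}
  after event 4 (t=17: DEL q): {r=-3}
  after event 5 (t=25: DEL p): {r=-3}
  after event 6 (t=26: SET r = 9): {r=9}
  after event 7 (t=32: INC r by 5): {r=14}

Answer: {r=14}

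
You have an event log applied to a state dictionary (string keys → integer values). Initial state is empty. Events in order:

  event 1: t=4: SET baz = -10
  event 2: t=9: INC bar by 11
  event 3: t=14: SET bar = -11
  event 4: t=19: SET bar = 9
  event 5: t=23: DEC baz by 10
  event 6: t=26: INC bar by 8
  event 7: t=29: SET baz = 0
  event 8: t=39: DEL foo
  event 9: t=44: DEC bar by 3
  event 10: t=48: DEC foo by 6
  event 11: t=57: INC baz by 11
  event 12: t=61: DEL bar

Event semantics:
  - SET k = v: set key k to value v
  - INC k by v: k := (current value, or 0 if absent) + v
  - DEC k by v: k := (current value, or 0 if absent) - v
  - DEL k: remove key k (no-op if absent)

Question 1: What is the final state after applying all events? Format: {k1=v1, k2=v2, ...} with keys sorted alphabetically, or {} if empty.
Answer: {baz=11, foo=-6}

Derivation:
  after event 1 (t=4: SET baz = -10): {baz=-10}
  after event 2 (t=9: INC bar by 11): {bar=11, baz=-10}
  after event 3 (t=14: SET bar = -11): {bar=-11, baz=-10}
  after event 4 (t=19: SET bar = 9): {bar=9, baz=-10}
  after event 5 (t=23: DEC baz by 10): {bar=9, baz=-20}
  after event 6 (t=26: INC bar by 8): {bar=17, baz=-20}
  after event 7 (t=29: SET baz = 0): {bar=17, baz=0}
  after event 8 (t=39: DEL foo): {bar=17, baz=0}
  after event 9 (t=44: DEC bar by 3): {bar=14, baz=0}
  after event 10 (t=48: DEC foo by 6): {bar=14, baz=0, foo=-6}
  after event 11 (t=57: INC baz by 11): {bar=14, baz=11, foo=-6}
  after event 12 (t=61: DEL bar): {baz=11, foo=-6}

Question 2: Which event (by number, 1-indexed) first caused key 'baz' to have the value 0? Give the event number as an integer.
Answer: 7

Derivation:
Looking for first event where baz becomes 0:
  event 1: baz = -10
  event 2: baz = -10
  event 3: baz = -10
  event 4: baz = -10
  event 5: baz = -20
  event 6: baz = -20
  event 7: baz -20 -> 0  <-- first match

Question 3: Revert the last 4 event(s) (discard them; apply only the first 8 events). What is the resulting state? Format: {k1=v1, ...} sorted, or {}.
Answer: {bar=17, baz=0}

Derivation:
Keep first 8 events (discard last 4):
  after event 1 (t=4: SET baz = -10): {baz=-10}
  after event 2 (t=9: INC bar by 11): {bar=11, baz=-10}
  after event 3 (t=14: SET bar = -11): {bar=-11, baz=-10}
  after event 4 (t=19: SET bar = 9): {bar=9, baz=-10}
  after event 5 (t=23: DEC baz by 10): {bar=9, baz=-20}
  after event 6 (t=26: INC bar by 8): {bar=17, baz=-20}
  after event 7 (t=29: SET baz = 0): {bar=17, baz=0}
  after event 8 (t=39: DEL foo): {bar=17, baz=0}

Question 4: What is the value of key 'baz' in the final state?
Track key 'baz' through all 12 events:
  event 1 (t=4: SET baz = -10): baz (absent) -> -10
  event 2 (t=9: INC bar by 11): baz unchanged
  event 3 (t=14: SET bar = -11): baz unchanged
  event 4 (t=19: SET bar = 9): baz unchanged
  event 5 (t=23: DEC baz by 10): baz -10 -> -20
  event 6 (t=26: INC bar by 8): baz unchanged
  event 7 (t=29: SET baz = 0): baz -20 -> 0
  event 8 (t=39: DEL foo): baz unchanged
  event 9 (t=44: DEC bar by 3): baz unchanged
  event 10 (t=48: DEC foo by 6): baz unchanged
  event 11 (t=57: INC baz by 11): baz 0 -> 11
  event 12 (t=61: DEL bar): baz unchanged
Final: baz = 11

Answer: 11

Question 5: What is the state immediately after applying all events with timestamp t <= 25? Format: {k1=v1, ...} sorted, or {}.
Answer: {bar=9, baz=-20}

Derivation:
Apply events with t <= 25 (5 events):
  after event 1 (t=4: SET baz = -10): {baz=-10}
  after event 2 (t=9: INC bar by 11): {bar=11, baz=-10}
  after event 3 (t=14: SET bar = -11): {bar=-11, baz=-10}
  after event 4 (t=19: SET bar = 9): {bar=9, baz=-10}
  after event 5 (t=23: DEC baz by 10): {bar=9, baz=-20}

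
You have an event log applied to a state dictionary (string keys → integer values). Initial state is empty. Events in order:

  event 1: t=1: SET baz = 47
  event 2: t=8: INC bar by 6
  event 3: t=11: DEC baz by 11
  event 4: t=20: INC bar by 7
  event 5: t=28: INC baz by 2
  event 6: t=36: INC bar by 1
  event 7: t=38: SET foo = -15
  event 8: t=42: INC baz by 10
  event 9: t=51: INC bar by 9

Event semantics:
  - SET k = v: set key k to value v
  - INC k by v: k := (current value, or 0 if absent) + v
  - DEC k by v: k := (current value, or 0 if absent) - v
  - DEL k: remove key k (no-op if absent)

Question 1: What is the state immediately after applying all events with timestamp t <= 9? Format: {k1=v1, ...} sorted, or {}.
Apply events with t <= 9 (2 events):
  after event 1 (t=1: SET baz = 47): {baz=47}
  after event 2 (t=8: INC bar by 6): {bar=6, baz=47}

Answer: {bar=6, baz=47}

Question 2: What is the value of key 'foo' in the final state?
Track key 'foo' through all 9 events:
  event 1 (t=1: SET baz = 47): foo unchanged
  event 2 (t=8: INC bar by 6): foo unchanged
  event 3 (t=11: DEC baz by 11): foo unchanged
  event 4 (t=20: INC bar by 7): foo unchanged
  event 5 (t=28: INC baz by 2): foo unchanged
  event 6 (t=36: INC bar by 1): foo unchanged
  event 7 (t=38: SET foo = -15): foo (absent) -> -15
  event 8 (t=42: INC baz by 10): foo unchanged
  event 9 (t=51: INC bar by 9): foo unchanged
Final: foo = -15

Answer: -15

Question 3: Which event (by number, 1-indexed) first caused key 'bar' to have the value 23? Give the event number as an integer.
Looking for first event where bar becomes 23:
  event 2: bar = 6
  event 3: bar = 6
  event 4: bar = 13
  event 5: bar = 13
  event 6: bar = 14
  event 7: bar = 14
  event 8: bar = 14
  event 9: bar 14 -> 23  <-- first match

Answer: 9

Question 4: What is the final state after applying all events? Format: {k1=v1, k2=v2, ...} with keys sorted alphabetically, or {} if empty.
Answer: {bar=23, baz=48, foo=-15}

Derivation:
  after event 1 (t=1: SET baz = 47): {baz=47}
  after event 2 (t=8: INC bar by 6): {bar=6, baz=47}
  after event 3 (t=11: DEC baz by 11): {bar=6, baz=36}
  after event 4 (t=20: INC bar by 7): {bar=13, baz=36}
  after event 5 (t=28: INC baz by 2): {bar=13, baz=38}
  after event 6 (t=36: INC bar by 1): {bar=14, baz=38}
  after event 7 (t=38: SET foo = -15): {bar=14, baz=38, foo=-15}
  after event 8 (t=42: INC baz by 10): {bar=14, baz=48, foo=-15}
  after event 9 (t=51: INC bar by 9): {bar=23, baz=48, foo=-15}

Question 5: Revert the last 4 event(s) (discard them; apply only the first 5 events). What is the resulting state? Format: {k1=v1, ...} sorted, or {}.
Answer: {bar=13, baz=38}

Derivation:
Keep first 5 events (discard last 4):
  after event 1 (t=1: SET baz = 47): {baz=47}
  after event 2 (t=8: INC bar by 6): {bar=6, baz=47}
  after event 3 (t=11: DEC baz by 11): {bar=6, baz=36}
  after event 4 (t=20: INC bar by 7): {bar=13, baz=36}
  after event 5 (t=28: INC baz by 2): {bar=13, baz=38}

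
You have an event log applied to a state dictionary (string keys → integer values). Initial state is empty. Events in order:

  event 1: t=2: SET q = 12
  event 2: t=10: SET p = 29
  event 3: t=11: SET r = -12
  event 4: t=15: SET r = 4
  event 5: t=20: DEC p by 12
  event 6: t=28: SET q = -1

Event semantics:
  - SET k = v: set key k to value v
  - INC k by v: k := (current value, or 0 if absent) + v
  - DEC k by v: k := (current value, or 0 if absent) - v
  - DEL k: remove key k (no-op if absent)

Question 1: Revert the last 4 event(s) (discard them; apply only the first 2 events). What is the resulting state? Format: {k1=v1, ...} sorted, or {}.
Keep first 2 events (discard last 4):
  after event 1 (t=2: SET q = 12): {q=12}
  after event 2 (t=10: SET p = 29): {p=29, q=12}

Answer: {p=29, q=12}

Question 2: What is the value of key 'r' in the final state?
Answer: 4

Derivation:
Track key 'r' through all 6 events:
  event 1 (t=2: SET q = 12): r unchanged
  event 2 (t=10: SET p = 29): r unchanged
  event 3 (t=11: SET r = -12): r (absent) -> -12
  event 4 (t=15: SET r = 4): r -12 -> 4
  event 5 (t=20: DEC p by 12): r unchanged
  event 6 (t=28: SET q = -1): r unchanged
Final: r = 4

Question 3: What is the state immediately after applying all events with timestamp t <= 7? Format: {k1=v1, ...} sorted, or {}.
Apply events with t <= 7 (1 events):
  after event 1 (t=2: SET q = 12): {q=12}

Answer: {q=12}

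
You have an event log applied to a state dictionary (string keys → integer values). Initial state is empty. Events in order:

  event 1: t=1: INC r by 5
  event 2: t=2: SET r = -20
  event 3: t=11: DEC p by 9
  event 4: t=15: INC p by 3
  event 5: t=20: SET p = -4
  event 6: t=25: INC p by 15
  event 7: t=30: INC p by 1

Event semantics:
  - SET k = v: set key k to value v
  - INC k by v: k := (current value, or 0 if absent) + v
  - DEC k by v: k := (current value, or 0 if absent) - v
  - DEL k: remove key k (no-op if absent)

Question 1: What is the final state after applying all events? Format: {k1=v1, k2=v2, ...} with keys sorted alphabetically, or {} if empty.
Answer: {p=12, r=-20}

Derivation:
  after event 1 (t=1: INC r by 5): {r=5}
  after event 2 (t=2: SET r = -20): {r=-20}
  after event 3 (t=11: DEC p by 9): {p=-9, r=-20}
  after event 4 (t=15: INC p by 3): {p=-6, r=-20}
  after event 5 (t=20: SET p = -4): {p=-4, r=-20}
  after event 6 (t=25: INC p by 15): {p=11, r=-20}
  after event 7 (t=30: INC p by 1): {p=12, r=-20}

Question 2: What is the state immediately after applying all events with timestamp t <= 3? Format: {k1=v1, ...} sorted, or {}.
Answer: {r=-20}

Derivation:
Apply events with t <= 3 (2 events):
  after event 1 (t=1: INC r by 5): {r=5}
  after event 2 (t=2: SET r = -20): {r=-20}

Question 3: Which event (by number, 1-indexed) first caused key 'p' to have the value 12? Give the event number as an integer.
Answer: 7

Derivation:
Looking for first event where p becomes 12:
  event 3: p = -9
  event 4: p = -6
  event 5: p = -4
  event 6: p = 11
  event 7: p 11 -> 12  <-- first match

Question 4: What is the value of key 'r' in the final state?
Track key 'r' through all 7 events:
  event 1 (t=1: INC r by 5): r (absent) -> 5
  event 2 (t=2: SET r = -20): r 5 -> -20
  event 3 (t=11: DEC p by 9): r unchanged
  event 4 (t=15: INC p by 3): r unchanged
  event 5 (t=20: SET p = -4): r unchanged
  event 6 (t=25: INC p by 15): r unchanged
  event 7 (t=30: INC p by 1): r unchanged
Final: r = -20

Answer: -20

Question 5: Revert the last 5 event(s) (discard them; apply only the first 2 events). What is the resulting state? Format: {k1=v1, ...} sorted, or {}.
Keep first 2 events (discard last 5):
  after event 1 (t=1: INC r by 5): {r=5}
  after event 2 (t=2: SET r = -20): {r=-20}

Answer: {r=-20}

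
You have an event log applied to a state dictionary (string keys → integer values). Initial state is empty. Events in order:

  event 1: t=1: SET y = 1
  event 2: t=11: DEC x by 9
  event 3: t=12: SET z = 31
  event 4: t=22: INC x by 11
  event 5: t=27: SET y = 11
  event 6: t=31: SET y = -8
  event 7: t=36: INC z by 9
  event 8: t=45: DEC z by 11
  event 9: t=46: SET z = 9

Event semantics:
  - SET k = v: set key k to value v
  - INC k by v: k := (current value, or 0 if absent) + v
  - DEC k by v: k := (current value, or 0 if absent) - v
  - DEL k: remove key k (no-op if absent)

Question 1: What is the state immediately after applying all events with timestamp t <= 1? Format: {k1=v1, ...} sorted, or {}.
Answer: {y=1}

Derivation:
Apply events with t <= 1 (1 events):
  after event 1 (t=1: SET y = 1): {y=1}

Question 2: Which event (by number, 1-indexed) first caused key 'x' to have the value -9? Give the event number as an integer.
Looking for first event where x becomes -9:
  event 2: x (absent) -> -9  <-- first match

Answer: 2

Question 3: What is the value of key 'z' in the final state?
Answer: 9

Derivation:
Track key 'z' through all 9 events:
  event 1 (t=1: SET y = 1): z unchanged
  event 2 (t=11: DEC x by 9): z unchanged
  event 3 (t=12: SET z = 31): z (absent) -> 31
  event 4 (t=22: INC x by 11): z unchanged
  event 5 (t=27: SET y = 11): z unchanged
  event 6 (t=31: SET y = -8): z unchanged
  event 7 (t=36: INC z by 9): z 31 -> 40
  event 8 (t=45: DEC z by 11): z 40 -> 29
  event 9 (t=46: SET z = 9): z 29 -> 9
Final: z = 9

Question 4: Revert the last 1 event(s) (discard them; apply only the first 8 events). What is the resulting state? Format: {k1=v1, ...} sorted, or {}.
Answer: {x=2, y=-8, z=29}

Derivation:
Keep first 8 events (discard last 1):
  after event 1 (t=1: SET y = 1): {y=1}
  after event 2 (t=11: DEC x by 9): {x=-9, y=1}
  after event 3 (t=12: SET z = 31): {x=-9, y=1, z=31}
  after event 4 (t=22: INC x by 11): {x=2, y=1, z=31}
  after event 5 (t=27: SET y = 11): {x=2, y=11, z=31}
  after event 6 (t=31: SET y = -8): {x=2, y=-8, z=31}
  after event 7 (t=36: INC z by 9): {x=2, y=-8, z=40}
  after event 8 (t=45: DEC z by 11): {x=2, y=-8, z=29}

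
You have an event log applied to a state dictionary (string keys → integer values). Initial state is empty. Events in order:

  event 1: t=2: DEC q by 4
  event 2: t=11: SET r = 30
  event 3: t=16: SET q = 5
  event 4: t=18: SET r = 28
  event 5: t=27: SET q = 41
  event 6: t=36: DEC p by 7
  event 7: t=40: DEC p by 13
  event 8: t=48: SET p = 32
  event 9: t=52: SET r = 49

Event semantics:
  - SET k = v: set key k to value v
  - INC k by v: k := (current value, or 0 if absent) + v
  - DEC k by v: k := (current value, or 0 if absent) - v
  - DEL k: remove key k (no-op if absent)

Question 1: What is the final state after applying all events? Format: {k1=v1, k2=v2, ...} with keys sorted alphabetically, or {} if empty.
  after event 1 (t=2: DEC q by 4): {q=-4}
  after event 2 (t=11: SET r = 30): {q=-4, r=30}
  after event 3 (t=16: SET q = 5): {q=5, r=30}
  after event 4 (t=18: SET r = 28): {q=5, r=28}
  after event 5 (t=27: SET q = 41): {q=41, r=28}
  after event 6 (t=36: DEC p by 7): {p=-7, q=41, r=28}
  after event 7 (t=40: DEC p by 13): {p=-20, q=41, r=28}
  after event 8 (t=48: SET p = 32): {p=32, q=41, r=28}
  after event 9 (t=52: SET r = 49): {p=32, q=41, r=49}

Answer: {p=32, q=41, r=49}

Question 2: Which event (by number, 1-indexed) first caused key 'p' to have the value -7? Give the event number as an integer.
Answer: 6

Derivation:
Looking for first event where p becomes -7:
  event 6: p (absent) -> -7  <-- first match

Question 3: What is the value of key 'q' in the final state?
Answer: 41

Derivation:
Track key 'q' through all 9 events:
  event 1 (t=2: DEC q by 4): q (absent) -> -4
  event 2 (t=11: SET r = 30): q unchanged
  event 3 (t=16: SET q = 5): q -4 -> 5
  event 4 (t=18: SET r = 28): q unchanged
  event 5 (t=27: SET q = 41): q 5 -> 41
  event 6 (t=36: DEC p by 7): q unchanged
  event 7 (t=40: DEC p by 13): q unchanged
  event 8 (t=48: SET p = 32): q unchanged
  event 9 (t=52: SET r = 49): q unchanged
Final: q = 41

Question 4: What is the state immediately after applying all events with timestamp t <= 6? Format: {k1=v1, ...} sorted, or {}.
Apply events with t <= 6 (1 events):
  after event 1 (t=2: DEC q by 4): {q=-4}

Answer: {q=-4}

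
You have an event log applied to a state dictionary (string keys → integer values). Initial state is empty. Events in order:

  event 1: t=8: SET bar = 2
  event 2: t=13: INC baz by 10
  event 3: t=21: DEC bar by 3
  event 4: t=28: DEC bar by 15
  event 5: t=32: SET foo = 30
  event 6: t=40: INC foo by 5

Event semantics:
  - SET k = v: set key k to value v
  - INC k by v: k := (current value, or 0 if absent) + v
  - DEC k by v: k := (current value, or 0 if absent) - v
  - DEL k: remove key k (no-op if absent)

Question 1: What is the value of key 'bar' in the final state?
Track key 'bar' through all 6 events:
  event 1 (t=8: SET bar = 2): bar (absent) -> 2
  event 2 (t=13: INC baz by 10): bar unchanged
  event 3 (t=21: DEC bar by 3): bar 2 -> -1
  event 4 (t=28: DEC bar by 15): bar -1 -> -16
  event 5 (t=32: SET foo = 30): bar unchanged
  event 6 (t=40: INC foo by 5): bar unchanged
Final: bar = -16

Answer: -16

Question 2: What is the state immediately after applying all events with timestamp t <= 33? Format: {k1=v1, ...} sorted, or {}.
Answer: {bar=-16, baz=10, foo=30}

Derivation:
Apply events with t <= 33 (5 events):
  after event 1 (t=8: SET bar = 2): {bar=2}
  after event 2 (t=13: INC baz by 10): {bar=2, baz=10}
  after event 3 (t=21: DEC bar by 3): {bar=-1, baz=10}
  after event 4 (t=28: DEC bar by 15): {bar=-16, baz=10}
  after event 5 (t=32: SET foo = 30): {bar=-16, baz=10, foo=30}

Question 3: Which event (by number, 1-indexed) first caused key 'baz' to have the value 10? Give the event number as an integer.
Answer: 2

Derivation:
Looking for first event where baz becomes 10:
  event 2: baz (absent) -> 10  <-- first match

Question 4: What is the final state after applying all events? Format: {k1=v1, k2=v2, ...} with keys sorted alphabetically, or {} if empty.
  after event 1 (t=8: SET bar = 2): {bar=2}
  after event 2 (t=13: INC baz by 10): {bar=2, baz=10}
  after event 3 (t=21: DEC bar by 3): {bar=-1, baz=10}
  after event 4 (t=28: DEC bar by 15): {bar=-16, baz=10}
  after event 5 (t=32: SET foo = 30): {bar=-16, baz=10, foo=30}
  after event 6 (t=40: INC foo by 5): {bar=-16, baz=10, foo=35}

Answer: {bar=-16, baz=10, foo=35}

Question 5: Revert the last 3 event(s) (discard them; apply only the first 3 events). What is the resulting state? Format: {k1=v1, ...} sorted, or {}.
Answer: {bar=-1, baz=10}

Derivation:
Keep first 3 events (discard last 3):
  after event 1 (t=8: SET bar = 2): {bar=2}
  after event 2 (t=13: INC baz by 10): {bar=2, baz=10}
  after event 3 (t=21: DEC bar by 3): {bar=-1, baz=10}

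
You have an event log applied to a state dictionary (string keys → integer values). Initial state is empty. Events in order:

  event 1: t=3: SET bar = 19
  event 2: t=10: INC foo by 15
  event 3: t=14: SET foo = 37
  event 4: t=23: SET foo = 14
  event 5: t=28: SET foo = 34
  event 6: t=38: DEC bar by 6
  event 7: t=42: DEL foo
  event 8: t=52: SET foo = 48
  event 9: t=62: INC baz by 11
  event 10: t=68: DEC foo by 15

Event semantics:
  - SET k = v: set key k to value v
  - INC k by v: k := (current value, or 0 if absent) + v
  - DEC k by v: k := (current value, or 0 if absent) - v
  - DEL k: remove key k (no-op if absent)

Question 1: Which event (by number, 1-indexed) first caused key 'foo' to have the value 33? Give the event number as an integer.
Looking for first event where foo becomes 33:
  event 2: foo = 15
  event 3: foo = 37
  event 4: foo = 14
  event 5: foo = 34
  event 6: foo = 34
  event 7: foo = (absent)
  event 8: foo = 48
  event 9: foo = 48
  event 10: foo 48 -> 33  <-- first match

Answer: 10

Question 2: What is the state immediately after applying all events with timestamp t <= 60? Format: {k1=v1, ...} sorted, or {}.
Answer: {bar=13, foo=48}

Derivation:
Apply events with t <= 60 (8 events):
  after event 1 (t=3: SET bar = 19): {bar=19}
  after event 2 (t=10: INC foo by 15): {bar=19, foo=15}
  after event 3 (t=14: SET foo = 37): {bar=19, foo=37}
  after event 4 (t=23: SET foo = 14): {bar=19, foo=14}
  after event 5 (t=28: SET foo = 34): {bar=19, foo=34}
  after event 6 (t=38: DEC bar by 6): {bar=13, foo=34}
  after event 7 (t=42: DEL foo): {bar=13}
  after event 8 (t=52: SET foo = 48): {bar=13, foo=48}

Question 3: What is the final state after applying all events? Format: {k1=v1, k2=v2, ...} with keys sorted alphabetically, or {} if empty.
  after event 1 (t=3: SET bar = 19): {bar=19}
  after event 2 (t=10: INC foo by 15): {bar=19, foo=15}
  after event 3 (t=14: SET foo = 37): {bar=19, foo=37}
  after event 4 (t=23: SET foo = 14): {bar=19, foo=14}
  after event 5 (t=28: SET foo = 34): {bar=19, foo=34}
  after event 6 (t=38: DEC bar by 6): {bar=13, foo=34}
  after event 7 (t=42: DEL foo): {bar=13}
  after event 8 (t=52: SET foo = 48): {bar=13, foo=48}
  after event 9 (t=62: INC baz by 11): {bar=13, baz=11, foo=48}
  after event 10 (t=68: DEC foo by 15): {bar=13, baz=11, foo=33}

Answer: {bar=13, baz=11, foo=33}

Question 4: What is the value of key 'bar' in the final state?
Track key 'bar' through all 10 events:
  event 1 (t=3: SET bar = 19): bar (absent) -> 19
  event 2 (t=10: INC foo by 15): bar unchanged
  event 3 (t=14: SET foo = 37): bar unchanged
  event 4 (t=23: SET foo = 14): bar unchanged
  event 5 (t=28: SET foo = 34): bar unchanged
  event 6 (t=38: DEC bar by 6): bar 19 -> 13
  event 7 (t=42: DEL foo): bar unchanged
  event 8 (t=52: SET foo = 48): bar unchanged
  event 9 (t=62: INC baz by 11): bar unchanged
  event 10 (t=68: DEC foo by 15): bar unchanged
Final: bar = 13

Answer: 13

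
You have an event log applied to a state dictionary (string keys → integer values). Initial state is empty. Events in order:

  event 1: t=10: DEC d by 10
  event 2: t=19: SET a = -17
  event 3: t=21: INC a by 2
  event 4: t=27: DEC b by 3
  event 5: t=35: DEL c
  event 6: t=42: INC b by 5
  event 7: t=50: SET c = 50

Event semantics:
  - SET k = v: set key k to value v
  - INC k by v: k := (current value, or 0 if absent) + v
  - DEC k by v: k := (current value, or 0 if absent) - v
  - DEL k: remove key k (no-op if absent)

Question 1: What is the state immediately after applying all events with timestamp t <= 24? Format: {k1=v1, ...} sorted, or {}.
Apply events with t <= 24 (3 events):
  after event 1 (t=10: DEC d by 10): {d=-10}
  after event 2 (t=19: SET a = -17): {a=-17, d=-10}
  after event 3 (t=21: INC a by 2): {a=-15, d=-10}

Answer: {a=-15, d=-10}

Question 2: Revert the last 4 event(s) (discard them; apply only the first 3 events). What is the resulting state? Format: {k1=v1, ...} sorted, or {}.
Keep first 3 events (discard last 4):
  after event 1 (t=10: DEC d by 10): {d=-10}
  after event 2 (t=19: SET a = -17): {a=-17, d=-10}
  after event 3 (t=21: INC a by 2): {a=-15, d=-10}

Answer: {a=-15, d=-10}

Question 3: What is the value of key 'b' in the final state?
Track key 'b' through all 7 events:
  event 1 (t=10: DEC d by 10): b unchanged
  event 2 (t=19: SET a = -17): b unchanged
  event 3 (t=21: INC a by 2): b unchanged
  event 4 (t=27: DEC b by 3): b (absent) -> -3
  event 5 (t=35: DEL c): b unchanged
  event 6 (t=42: INC b by 5): b -3 -> 2
  event 7 (t=50: SET c = 50): b unchanged
Final: b = 2

Answer: 2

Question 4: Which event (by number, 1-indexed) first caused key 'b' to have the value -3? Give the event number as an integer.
Looking for first event where b becomes -3:
  event 4: b (absent) -> -3  <-- first match

Answer: 4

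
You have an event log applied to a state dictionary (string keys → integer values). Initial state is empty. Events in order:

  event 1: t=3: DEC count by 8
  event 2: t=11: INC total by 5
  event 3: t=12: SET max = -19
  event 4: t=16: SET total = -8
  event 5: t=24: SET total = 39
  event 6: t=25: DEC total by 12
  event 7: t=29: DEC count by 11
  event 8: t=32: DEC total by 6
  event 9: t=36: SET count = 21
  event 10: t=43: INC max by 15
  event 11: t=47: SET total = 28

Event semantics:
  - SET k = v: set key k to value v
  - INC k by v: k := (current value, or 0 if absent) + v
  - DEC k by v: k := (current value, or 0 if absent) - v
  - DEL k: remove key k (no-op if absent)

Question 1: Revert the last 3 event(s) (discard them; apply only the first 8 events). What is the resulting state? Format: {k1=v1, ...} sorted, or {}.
Answer: {count=-19, max=-19, total=21}

Derivation:
Keep first 8 events (discard last 3):
  after event 1 (t=3: DEC count by 8): {count=-8}
  after event 2 (t=11: INC total by 5): {count=-8, total=5}
  after event 3 (t=12: SET max = -19): {count=-8, max=-19, total=5}
  after event 4 (t=16: SET total = -8): {count=-8, max=-19, total=-8}
  after event 5 (t=24: SET total = 39): {count=-8, max=-19, total=39}
  after event 6 (t=25: DEC total by 12): {count=-8, max=-19, total=27}
  after event 7 (t=29: DEC count by 11): {count=-19, max=-19, total=27}
  after event 8 (t=32: DEC total by 6): {count=-19, max=-19, total=21}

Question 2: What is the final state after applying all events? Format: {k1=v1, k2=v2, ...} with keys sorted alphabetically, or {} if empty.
Answer: {count=21, max=-4, total=28}

Derivation:
  after event 1 (t=3: DEC count by 8): {count=-8}
  after event 2 (t=11: INC total by 5): {count=-8, total=5}
  after event 3 (t=12: SET max = -19): {count=-8, max=-19, total=5}
  after event 4 (t=16: SET total = -8): {count=-8, max=-19, total=-8}
  after event 5 (t=24: SET total = 39): {count=-8, max=-19, total=39}
  after event 6 (t=25: DEC total by 12): {count=-8, max=-19, total=27}
  after event 7 (t=29: DEC count by 11): {count=-19, max=-19, total=27}
  after event 8 (t=32: DEC total by 6): {count=-19, max=-19, total=21}
  after event 9 (t=36: SET count = 21): {count=21, max=-19, total=21}
  after event 10 (t=43: INC max by 15): {count=21, max=-4, total=21}
  after event 11 (t=47: SET total = 28): {count=21, max=-4, total=28}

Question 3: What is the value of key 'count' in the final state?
Track key 'count' through all 11 events:
  event 1 (t=3: DEC count by 8): count (absent) -> -8
  event 2 (t=11: INC total by 5): count unchanged
  event 3 (t=12: SET max = -19): count unchanged
  event 4 (t=16: SET total = -8): count unchanged
  event 5 (t=24: SET total = 39): count unchanged
  event 6 (t=25: DEC total by 12): count unchanged
  event 7 (t=29: DEC count by 11): count -8 -> -19
  event 8 (t=32: DEC total by 6): count unchanged
  event 9 (t=36: SET count = 21): count -19 -> 21
  event 10 (t=43: INC max by 15): count unchanged
  event 11 (t=47: SET total = 28): count unchanged
Final: count = 21

Answer: 21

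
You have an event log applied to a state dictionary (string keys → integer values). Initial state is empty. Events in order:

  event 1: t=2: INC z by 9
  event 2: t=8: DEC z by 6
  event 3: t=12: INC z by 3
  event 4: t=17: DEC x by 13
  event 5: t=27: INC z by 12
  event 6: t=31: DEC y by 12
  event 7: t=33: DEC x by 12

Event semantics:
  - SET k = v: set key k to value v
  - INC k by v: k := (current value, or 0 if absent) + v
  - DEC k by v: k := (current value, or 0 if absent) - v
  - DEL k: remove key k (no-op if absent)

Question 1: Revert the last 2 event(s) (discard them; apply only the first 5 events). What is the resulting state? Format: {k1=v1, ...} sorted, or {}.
Answer: {x=-13, z=18}

Derivation:
Keep first 5 events (discard last 2):
  after event 1 (t=2: INC z by 9): {z=9}
  after event 2 (t=8: DEC z by 6): {z=3}
  after event 3 (t=12: INC z by 3): {z=6}
  after event 4 (t=17: DEC x by 13): {x=-13, z=6}
  after event 5 (t=27: INC z by 12): {x=-13, z=18}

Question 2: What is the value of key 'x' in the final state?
Track key 'x' through all 7 events:
  event 1 (t=2: INC z by 9): x unchanged
  event 2 (t=8: DEC z by 6): x unchanged
  event 3 (t=12: INC z by 3): x unchanged
  event 4 (t=17: DEC x by 13): x (absent) -> -13
  event 5 (t=27: INC z by 12): x unchanged
  event 6 (t=31: DEC y by 12): x unchanged
  event 7 (t=33: DEC x by 12): x -13 -> -25
Final: x = -25

Answer: -25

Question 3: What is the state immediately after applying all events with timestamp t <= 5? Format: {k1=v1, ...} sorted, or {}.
Apply events with t <= 5 (1 events):
  after event 1 (t=2: INC z by 9): {z=9}

Answer: {z=9}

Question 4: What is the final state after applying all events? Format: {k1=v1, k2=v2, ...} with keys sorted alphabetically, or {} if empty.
  after event 1 (t=2: INC z by 9): {z=9}
  after event 2 (t=8: DEC z by 6): {z=3}
  after event 3 (t=12: INC z by 3): {z=6}
  after event 4 (t=17: DEC x by 13): {x=-13, z=6}
  after event 5 (t=27: INC z by 12): {x=-13, z=18}
  after event 6 (t=31: DEC y by 12): {x=-13, y=-12, z=18}
  after event 7 (t=33: DEC x by 12): {x=-25, y=-12, z=18}

Answer: {x=-25, y=-12, z=18}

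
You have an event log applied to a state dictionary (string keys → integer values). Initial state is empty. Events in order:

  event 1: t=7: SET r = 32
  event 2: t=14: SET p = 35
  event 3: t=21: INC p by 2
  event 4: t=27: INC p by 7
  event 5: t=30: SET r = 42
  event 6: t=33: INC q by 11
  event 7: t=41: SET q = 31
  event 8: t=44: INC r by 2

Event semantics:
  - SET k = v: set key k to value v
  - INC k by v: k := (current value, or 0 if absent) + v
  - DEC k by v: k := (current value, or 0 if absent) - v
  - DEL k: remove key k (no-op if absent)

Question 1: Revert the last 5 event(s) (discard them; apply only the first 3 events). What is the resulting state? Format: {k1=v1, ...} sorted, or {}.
Answer: {p=37, r=32}

Derivation:
Keep first 3 events (discard last 5):
  after event 1 (t=7: SET r = 32): {r=32}
  after event 2 (t=14: SET p = 35): {p=35, r=32}
  after event 3 (t=21: INC p by 2): {p=37, r=32}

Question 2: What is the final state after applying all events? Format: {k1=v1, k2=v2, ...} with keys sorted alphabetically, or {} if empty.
Answer: {p=44, q=31, r=44}

Derivation:
  after event 1 (t=7: SET r = 32): {r=32}
  after event 2 (t=14: SET p = 35): {p=35, r=32}
  after event 3 (t=21: INC p by 2): {p=37, r=32}
  after event 4 (t=27: INC p by 7): {p=44, r=32}
  after event 5 (t=30: SET r = 42): {p=44, r=42}
  after event 6 (t=33: INC q by 11): {p=44, q=11, r=42}
  after event 7 (t=41: SET q = 31): {p=44, q=31, r=42}
  after event 8 (t=44: INC r by 2): {p=44, q=31, r=44}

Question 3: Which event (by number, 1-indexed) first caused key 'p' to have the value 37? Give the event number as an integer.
Answer: 3

Derivation:
Looking for first event where p becomes 37:
  event 2: p = 35
  event 3: p 35 -> 37  <-- first match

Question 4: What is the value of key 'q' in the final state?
Answer: 31

Derivation:
Track key 'q' through all 8 events:
  event 1 (t=7: SET r = 32): q unchanged
  event 2 (t=14: SET p = 35): q unchanged
  event 3 (t=21: INC p by 2): q unchanged
  event 4 (t=27: INC p by 7): q unchanged
  event 5 (t=30: SET r = 42): q unchanged
  event 6 (t=33: INC q by 11): q (absent) -> 11
  event 7 (t=41: SET q = 31): q 11 -> 31
  event 8 (t=44: INC r by 2): q unchanged
Final: q = 31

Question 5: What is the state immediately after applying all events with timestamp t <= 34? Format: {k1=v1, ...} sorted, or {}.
Apply events with t <= 34 (6 events):
  after event 1 (t=7: SET r = 32): {r=32}
  after event 2 (t=14: SET p = 35): {p=35, r=32}
  after event 3 (t=21: INC p by 2): {p=37, r=32}
  after event 4 (t=27: INC p by 7): {p=44, r=32}
  after event 5 (t=30: SET r = 42): {p=44, r=42}
  after event 6 (t=33: INC q by 11): {p=44, q=11, r=42}

Answer: {p=44, q=11, r=42}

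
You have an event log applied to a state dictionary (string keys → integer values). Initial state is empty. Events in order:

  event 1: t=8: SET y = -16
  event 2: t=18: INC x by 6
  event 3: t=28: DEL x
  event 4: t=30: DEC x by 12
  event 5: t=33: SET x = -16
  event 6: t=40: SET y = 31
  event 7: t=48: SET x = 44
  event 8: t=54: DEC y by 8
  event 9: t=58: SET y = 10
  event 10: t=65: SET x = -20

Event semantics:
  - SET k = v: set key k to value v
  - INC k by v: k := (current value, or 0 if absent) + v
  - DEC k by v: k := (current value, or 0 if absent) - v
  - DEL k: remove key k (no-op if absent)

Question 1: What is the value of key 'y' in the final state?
Answer: 10

Derivation:
Track key 'y' through all 10 events:
  event 1 (t=8: SET y = -16): y (absent) -> -16
  event 2 (t=18: INC x by 6): y unchanged
  event 3 (t=28: DEL x): y unchanged
  event 4 (t=30: DEC x by 12): y unchanged
  event 5 (t=33: SET x = -16): y unchanged
  event 6 (t=40: SET y = 31): y -16 -> 31
  event 7 (t=48: SET x = 44): y unchanged
  event 8 (t=54: DEC y by 8): y 31 -> 23
  event 9 (t=58: SET y = 10): y 23 -> 10
  event 10 (t=65: SET x = -20): y unchanged
Final: y = 10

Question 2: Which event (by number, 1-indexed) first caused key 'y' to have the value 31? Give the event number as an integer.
Answer: 6

Derivation:
Looking for first event where y becomes 31:
  event 1: y = -16
  event 2: y = -16
  event 3: y = -16
  event 4: y = -16
  event 5: y = -16
  event 6: y -16 -> 31  <-- first match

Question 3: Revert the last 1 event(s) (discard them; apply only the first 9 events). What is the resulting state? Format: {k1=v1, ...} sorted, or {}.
Answer: {x=44, y=10}

Derivation:
Keep first 9 events (discard last 1):
  after event 1 (t=8: SET y = -16): {y=-16}
  after event 2 (t=18: INC x by 6): {x=6, y=-16}
  after event 3 (t=28: DEL x): {y=-16}
  after event 4 (t=30: DEC x by 12): {x=-12, y=-16}
  after event 5 (t=33: SET x = -16): {x=-16, y=-16}
  after event 6 (t=40: SET y = 31): {x=-16, y=31}
  after event 7 (t=48: SET x = 44): {x=44, y=31}
  after event 8 (t=54: DEC y by 8): {x=44, y=23}
  after event 9 (t=58: SET y = 10): {x=44, y=10}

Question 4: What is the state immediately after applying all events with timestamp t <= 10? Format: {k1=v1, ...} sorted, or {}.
Answer: {y=-16}

Derivation:
Apply events with t <= 10 (1 events):
  after event 1 (t=8: SET y = -16): {y=-16}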